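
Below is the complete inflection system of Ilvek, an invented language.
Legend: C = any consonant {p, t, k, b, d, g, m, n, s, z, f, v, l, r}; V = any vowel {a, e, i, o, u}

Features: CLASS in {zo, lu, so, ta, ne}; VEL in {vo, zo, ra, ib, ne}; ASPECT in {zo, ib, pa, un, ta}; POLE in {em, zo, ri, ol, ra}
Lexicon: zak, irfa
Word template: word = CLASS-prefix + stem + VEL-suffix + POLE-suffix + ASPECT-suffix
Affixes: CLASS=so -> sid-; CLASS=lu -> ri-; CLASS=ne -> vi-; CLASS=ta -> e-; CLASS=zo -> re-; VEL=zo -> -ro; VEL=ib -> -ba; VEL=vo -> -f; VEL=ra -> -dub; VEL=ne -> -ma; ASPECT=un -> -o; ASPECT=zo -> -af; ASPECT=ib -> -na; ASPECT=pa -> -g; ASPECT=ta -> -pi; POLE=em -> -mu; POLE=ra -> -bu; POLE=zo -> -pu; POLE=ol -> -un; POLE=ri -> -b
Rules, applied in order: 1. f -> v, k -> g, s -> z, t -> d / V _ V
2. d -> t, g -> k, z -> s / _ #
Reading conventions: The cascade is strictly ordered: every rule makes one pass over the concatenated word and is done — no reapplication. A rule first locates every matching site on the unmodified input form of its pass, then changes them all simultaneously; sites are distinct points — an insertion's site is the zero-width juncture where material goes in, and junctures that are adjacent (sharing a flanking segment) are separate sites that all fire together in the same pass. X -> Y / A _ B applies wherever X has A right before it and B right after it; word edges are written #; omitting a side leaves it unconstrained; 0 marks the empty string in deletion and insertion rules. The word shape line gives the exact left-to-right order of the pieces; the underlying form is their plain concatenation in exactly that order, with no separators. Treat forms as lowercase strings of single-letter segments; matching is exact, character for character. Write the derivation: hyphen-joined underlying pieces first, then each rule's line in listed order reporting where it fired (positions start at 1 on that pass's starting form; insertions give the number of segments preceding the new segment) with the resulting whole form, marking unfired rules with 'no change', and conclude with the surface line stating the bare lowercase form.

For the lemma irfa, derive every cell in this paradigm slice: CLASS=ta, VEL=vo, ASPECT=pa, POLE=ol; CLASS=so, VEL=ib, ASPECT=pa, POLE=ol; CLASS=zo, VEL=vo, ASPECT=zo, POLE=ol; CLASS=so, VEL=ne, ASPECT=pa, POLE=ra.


cell CLASS=ta, VEL=vo, ASPECT=pa, POLE=ol:
underlying: e-irfa-f-un-g
1. f -> v, k -> g, s -> z, t -> d / V _ V: fires at position(s) 6: eirfavung
2. d -> t, g -> k, z -> s / _ #: fires at position(s) 9: eirfavunk
surface: eirfavunk

cell CLASS=so, VEL=ib, ASPECT=pa, POLE=ol:
underlying: sid-irfa-ba-un-g
1. f -> v, k -> g, s -> z, t -> d / V _ V: no change
2. d -> t, g -> k, z -> s / _ #: fires at position(s) 12: sidirfabaunk
surface: sidirfabaunk

cell CLASS=zo, VEL=vo, ASPECT=zo, POLE=ol:
underlying: re-irfa-f-un-af
1. f -> v, k -> g, s -> z, t -> d / V _ V: fires at position(s) 7: reirfavunaf
2. d -> t, g -> k, z -> s / _ #: no change
surface: reirfavunaf

cell CLASS=so, VEL=ne, ASPECT=pa, POLE=ra:
underlying: sid-irfa-ma-bu-g
1. f -> v, k -> g, s -> z, t -> d / V _ V: no change
2. d -> t, g -> k, z -> s / _ #: fires at position(s) 12: sidirfamabuk
surface: sidirfamabuk


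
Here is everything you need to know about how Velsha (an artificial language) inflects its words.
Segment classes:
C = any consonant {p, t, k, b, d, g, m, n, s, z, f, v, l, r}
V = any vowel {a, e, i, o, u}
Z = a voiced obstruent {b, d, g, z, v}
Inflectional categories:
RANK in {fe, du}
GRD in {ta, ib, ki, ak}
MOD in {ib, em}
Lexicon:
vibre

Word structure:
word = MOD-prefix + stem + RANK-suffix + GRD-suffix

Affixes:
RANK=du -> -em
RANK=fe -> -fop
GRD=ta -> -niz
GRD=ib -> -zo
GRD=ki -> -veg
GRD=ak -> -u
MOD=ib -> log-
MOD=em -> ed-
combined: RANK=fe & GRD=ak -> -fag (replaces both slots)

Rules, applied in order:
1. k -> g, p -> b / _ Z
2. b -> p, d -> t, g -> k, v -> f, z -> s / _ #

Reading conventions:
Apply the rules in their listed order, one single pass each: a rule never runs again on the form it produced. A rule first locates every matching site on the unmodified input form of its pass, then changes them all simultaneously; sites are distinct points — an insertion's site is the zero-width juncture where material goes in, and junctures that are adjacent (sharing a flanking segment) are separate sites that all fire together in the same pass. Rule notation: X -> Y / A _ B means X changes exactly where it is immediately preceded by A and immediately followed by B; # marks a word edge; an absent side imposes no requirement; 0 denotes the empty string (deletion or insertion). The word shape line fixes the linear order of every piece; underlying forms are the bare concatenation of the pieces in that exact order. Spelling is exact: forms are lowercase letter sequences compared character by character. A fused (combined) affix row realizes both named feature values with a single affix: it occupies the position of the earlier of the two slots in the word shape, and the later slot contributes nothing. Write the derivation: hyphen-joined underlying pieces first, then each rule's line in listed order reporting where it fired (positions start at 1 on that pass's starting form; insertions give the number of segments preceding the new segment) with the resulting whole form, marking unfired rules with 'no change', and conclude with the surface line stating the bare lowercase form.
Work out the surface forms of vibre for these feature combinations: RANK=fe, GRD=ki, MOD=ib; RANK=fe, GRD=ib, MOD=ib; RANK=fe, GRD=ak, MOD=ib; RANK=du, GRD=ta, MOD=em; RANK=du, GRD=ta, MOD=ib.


cell RANK=fe, GRD=ki, MOD=ib:
underlying: log-vibre-fop-veg
1. k -> g, p -> b / _ Z: fires at position(s) 11: logvibrefobveg
2. b -> p, d -> t, g -> k, v -> f, z -> s / _ #: fires at position(s) 14: logvibrefobvek
surface: logvibrefobvek

cell RANK=fe, GRD=ib, MOD=ib:
underlying: log-vibre-fop-zo
1. k -> g, p -> b / _ Z: fires at position(s) 11: logvibrefobzo
2. b -> p, d -> t, g -> k, v -> f, z -> s / _ #: no change
surface: logvibrefobzo

cell RANK=fe, GRD=ak, MOD=ib:
underlying: log-vibre-fag
1. k -> g, p -> b / _ Z: no change
2. b -> p, d -> t, g -> k, v -> f, z -> s / _ #: fires at position(s) 11: logvibrefak
surface: logvibrefak

cell RANK=du, GRD=ta, MOD=em:
underlying: ed-vibre-em-niz
1. k -> g, p -> b / _ Z: no change
2. b -> p, d -> t, g -> k, v -> f, z -> s / _ #: fires at position(s) 12: edvibreemnis
surface: edvibreemnis

cell RANK=du, GRD=ta, MOD=ib:
underlying: log-vibre-em-niz
1. k -> g, p -> b / _ Z: no change
2. b -> p, d -> t, g -> k, v -> f, z -> s / _ #: fires at position(s) 13: logvibreemnis
surface: logvibreemnis


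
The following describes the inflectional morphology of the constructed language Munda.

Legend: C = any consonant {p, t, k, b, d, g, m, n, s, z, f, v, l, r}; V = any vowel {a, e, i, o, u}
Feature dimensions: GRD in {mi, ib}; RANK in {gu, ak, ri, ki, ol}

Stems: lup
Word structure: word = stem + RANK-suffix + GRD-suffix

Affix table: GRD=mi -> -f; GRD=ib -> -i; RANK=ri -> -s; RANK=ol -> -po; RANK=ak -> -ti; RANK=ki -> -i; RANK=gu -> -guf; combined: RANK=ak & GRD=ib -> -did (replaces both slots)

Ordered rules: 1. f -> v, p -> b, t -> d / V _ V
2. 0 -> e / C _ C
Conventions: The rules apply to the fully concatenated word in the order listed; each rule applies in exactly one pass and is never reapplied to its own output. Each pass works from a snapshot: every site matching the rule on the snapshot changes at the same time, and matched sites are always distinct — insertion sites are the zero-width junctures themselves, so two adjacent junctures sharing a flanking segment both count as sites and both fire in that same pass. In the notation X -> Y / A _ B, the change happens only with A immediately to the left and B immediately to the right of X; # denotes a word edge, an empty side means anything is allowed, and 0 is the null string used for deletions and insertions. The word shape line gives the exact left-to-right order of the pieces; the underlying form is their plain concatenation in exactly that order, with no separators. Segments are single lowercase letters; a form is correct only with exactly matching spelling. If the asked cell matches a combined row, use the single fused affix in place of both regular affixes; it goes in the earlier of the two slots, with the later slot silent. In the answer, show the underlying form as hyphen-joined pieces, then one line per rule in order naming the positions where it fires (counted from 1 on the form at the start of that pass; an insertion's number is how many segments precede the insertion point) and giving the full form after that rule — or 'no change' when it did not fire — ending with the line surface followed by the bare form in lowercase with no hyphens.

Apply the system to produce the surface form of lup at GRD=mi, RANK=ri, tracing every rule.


underlying: lup-s-f
1. f -> v, p -> b, t -> d / V _ V: no change
2. 0 -> e / C _ C: inserts after position(s) 3, 4: lupesef
surface: lupesef


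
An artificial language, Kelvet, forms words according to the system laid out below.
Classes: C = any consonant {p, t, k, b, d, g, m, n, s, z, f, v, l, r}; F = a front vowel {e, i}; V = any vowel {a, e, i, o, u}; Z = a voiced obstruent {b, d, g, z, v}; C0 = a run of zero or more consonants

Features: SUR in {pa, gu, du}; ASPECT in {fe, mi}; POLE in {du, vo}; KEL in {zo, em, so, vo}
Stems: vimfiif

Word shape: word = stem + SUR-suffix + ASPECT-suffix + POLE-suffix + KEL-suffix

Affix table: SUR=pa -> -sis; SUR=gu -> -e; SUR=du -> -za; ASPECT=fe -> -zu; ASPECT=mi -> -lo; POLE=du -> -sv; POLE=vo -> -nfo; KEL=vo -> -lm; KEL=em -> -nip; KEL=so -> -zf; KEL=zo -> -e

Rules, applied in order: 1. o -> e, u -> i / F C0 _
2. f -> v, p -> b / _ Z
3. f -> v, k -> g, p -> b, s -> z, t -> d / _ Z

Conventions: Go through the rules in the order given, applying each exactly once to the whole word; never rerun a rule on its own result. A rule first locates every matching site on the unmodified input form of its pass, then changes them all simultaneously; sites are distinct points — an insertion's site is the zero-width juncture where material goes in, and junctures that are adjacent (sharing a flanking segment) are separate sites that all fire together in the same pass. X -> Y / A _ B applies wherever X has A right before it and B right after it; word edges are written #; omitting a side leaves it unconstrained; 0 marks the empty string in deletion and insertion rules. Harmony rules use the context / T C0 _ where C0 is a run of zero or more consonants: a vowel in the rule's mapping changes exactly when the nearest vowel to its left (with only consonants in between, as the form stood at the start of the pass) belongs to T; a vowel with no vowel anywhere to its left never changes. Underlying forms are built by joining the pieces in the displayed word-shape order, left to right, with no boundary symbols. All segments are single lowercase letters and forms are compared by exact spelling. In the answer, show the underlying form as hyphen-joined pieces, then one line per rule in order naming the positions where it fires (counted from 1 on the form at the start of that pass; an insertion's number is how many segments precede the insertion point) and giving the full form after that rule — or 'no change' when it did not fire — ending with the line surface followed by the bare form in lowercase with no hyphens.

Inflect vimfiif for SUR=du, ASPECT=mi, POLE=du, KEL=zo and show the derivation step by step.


underlying: vimfiif-za-lo-sv-e
1. o -> e, u -> i / F C0 _: no change
2. f -> v, p -> b / _ Z: fires at position(s) 7: vimfiivzalosve
3. f -> v, k -> g, p -> b, s -> z, t -> d / _ Z: fires at position(s) 12: vimfiivzalozve
surface: vimfiivzalozve


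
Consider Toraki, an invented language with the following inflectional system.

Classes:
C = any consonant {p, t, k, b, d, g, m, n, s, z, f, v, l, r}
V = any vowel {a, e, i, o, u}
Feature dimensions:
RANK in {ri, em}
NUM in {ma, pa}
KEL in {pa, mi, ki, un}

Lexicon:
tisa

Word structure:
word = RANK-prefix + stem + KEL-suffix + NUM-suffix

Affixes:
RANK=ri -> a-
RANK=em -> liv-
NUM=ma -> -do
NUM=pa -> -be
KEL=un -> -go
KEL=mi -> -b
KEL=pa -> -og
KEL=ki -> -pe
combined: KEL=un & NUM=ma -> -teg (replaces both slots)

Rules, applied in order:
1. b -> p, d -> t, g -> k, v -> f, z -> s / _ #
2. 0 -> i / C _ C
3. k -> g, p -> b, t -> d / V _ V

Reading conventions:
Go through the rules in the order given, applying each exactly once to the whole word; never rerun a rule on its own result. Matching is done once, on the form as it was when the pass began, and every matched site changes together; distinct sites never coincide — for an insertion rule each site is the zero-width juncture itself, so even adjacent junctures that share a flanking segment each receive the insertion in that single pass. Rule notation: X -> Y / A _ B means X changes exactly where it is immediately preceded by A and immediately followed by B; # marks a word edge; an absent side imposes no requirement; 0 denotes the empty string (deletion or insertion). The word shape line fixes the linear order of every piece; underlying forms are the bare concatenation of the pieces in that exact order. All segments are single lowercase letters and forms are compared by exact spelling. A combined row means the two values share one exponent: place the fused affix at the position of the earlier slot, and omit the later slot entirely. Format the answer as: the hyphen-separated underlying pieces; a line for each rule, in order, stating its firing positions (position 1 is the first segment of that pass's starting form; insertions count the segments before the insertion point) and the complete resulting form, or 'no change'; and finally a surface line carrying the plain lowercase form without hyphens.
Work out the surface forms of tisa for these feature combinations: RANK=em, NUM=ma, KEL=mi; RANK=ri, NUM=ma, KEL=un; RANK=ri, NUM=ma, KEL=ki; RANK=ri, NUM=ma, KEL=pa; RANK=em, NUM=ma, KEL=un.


cell RANK=em, NUM=ma, KEL=mi:
underlying: liv-tisa-b-do
1. b -> p, d -> t, g -> k, v -> f, z -> s / _ #: no change
2. 0 -> i / C _ C: inserts after position(s) 3, 8: livitisabido
3. k -> g, p -> b, t -> d / V _ V: fires at position(s) 5: lividisabido
surface: lividisabido

cell RANK=ri, NUM=ma, KEL=un:
underlying: a-tisa-teg
1. b -> p, d -> t, g -> k, v -> f, z -> s / _ #: fires at position(s) 8: atisatek
2. 0 -> i / C _ C: no change
3. k -> g, p -> b, t -> d / V _ V: fires at position(s) 2, 6: adisadek
surface: adisadek

cell RANK=ri, NUM=ma, KEL=ki:
underlying: a-tisa-pe-do
1. b -> p, d -> t, g -> k, v -> f, z -> s / _ #: no change
2. 0 -> i / C _ C: no change
3. k -> g, p -> b, t -> d / V _ V: fires at position(s) 2, 6: adisabedo
surface: adisabedo

cell RANK=ri, NUM=ma, KEL=pa:
underlying: a-tisa-og-do
1. b -> p, d -> t, g -> k, v -> f, z -> s / _ #: no change
2. 0 -> i / C _ C: inserts after position(s) 7: atisaogido
3. k -> g, p -> b, t -> d / V _ V: fires at position(s) 2: adisaogido
surface: adisaogido

cell RANK=em, NUM=ma, KEL=un:
underlying: liv-tisa-teg
1. b -> p, d -> t, g -> k, v -> f, z -> s / _ #: fires at position(s) 10: livtisatek
2. 0 -> i / C _ C: inserts after position(s) 3: livitisatek
3. k -> g, p -> b, t -> d / V _ V: fires at position(s) 5, 9: lividisadek
surface: lividisadek


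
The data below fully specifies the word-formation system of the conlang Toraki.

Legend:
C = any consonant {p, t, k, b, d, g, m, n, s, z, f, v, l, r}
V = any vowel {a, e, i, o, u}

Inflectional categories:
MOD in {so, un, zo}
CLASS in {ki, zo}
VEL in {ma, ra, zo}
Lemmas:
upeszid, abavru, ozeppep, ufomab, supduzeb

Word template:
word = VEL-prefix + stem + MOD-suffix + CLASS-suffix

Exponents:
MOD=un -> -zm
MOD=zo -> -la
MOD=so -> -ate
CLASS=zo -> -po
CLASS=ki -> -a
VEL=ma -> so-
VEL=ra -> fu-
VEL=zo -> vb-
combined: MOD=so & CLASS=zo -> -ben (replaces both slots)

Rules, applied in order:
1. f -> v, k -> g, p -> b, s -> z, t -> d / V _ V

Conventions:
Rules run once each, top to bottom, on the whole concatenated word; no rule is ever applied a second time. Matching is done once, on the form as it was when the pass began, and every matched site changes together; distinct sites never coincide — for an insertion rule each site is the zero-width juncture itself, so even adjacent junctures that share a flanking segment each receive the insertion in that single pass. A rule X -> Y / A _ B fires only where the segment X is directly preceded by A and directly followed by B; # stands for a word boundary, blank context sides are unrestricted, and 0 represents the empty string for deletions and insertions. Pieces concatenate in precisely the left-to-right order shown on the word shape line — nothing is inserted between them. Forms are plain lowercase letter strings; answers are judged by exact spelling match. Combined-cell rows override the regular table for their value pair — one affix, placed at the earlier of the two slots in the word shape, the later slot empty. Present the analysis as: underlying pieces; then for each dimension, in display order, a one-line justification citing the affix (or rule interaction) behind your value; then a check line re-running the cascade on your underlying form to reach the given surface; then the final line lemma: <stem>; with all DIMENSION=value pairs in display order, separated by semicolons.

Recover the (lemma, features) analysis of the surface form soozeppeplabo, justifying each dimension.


underlying: so-ozeppep-la-po
MOD=zo - signalled by the affix -la
CLASS=zo - signalled by the affix -po
VEL=ma - signalled by the affix so-
check: soozeppeplapo -> soozeppeplabo
lemma: ozeppep; MOD=zo; CLASS=zo; VEL=ma


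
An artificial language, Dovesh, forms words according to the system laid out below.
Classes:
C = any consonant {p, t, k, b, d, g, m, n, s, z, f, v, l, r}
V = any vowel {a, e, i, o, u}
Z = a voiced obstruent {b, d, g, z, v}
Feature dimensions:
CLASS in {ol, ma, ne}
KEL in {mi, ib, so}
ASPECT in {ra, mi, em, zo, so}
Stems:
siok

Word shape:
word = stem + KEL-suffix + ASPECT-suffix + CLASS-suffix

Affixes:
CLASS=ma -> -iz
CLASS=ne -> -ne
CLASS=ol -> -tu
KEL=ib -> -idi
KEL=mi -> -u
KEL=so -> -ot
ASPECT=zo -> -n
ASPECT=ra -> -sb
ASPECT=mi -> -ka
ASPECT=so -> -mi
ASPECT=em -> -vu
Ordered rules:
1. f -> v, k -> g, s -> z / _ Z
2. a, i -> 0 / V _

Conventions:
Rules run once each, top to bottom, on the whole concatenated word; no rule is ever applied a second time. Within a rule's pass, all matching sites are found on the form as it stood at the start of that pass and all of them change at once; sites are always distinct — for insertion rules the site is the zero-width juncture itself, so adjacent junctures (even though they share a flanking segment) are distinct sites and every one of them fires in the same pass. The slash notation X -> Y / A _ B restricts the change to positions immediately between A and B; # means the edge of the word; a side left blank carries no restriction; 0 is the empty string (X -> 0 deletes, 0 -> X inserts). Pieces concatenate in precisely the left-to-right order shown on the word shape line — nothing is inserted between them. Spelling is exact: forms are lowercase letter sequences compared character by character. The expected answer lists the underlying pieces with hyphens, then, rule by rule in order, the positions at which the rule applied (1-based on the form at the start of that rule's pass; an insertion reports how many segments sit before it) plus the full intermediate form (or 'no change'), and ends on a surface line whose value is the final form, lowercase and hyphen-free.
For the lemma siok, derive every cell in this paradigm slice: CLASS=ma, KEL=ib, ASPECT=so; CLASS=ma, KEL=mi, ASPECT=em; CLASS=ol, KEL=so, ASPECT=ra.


cell CLASS=ma, KEL=ib, ASPECT=so:
underlying: siok-idi-mi-iz
1. f -> v, k -> g, s -> z / _ Z: no change
2. a, i -> 0 / V _: fires at position(s) 10: siokidimiz
surface: siokidimiz

cell CLASS=ma, KEL=mi, ASPECT=em:
underlying: siok-u-vu-iz
1. f -> v, k -> g, s -> z / _ Z: no change
2. a, i -> 0 / V _: fires at position(s) 8: siokuvuz
surface: siokuvuz

cell CLASS=ol, KEL=so, ASPECT=ra:
underlying: siok-ot-sb-tu
1. f -> v, k -> g, s -> z / _ Z: fires at position(s) 7: siokotzbtu
2. a, i -> 0 / V _: no change
surface: siokotzbtu


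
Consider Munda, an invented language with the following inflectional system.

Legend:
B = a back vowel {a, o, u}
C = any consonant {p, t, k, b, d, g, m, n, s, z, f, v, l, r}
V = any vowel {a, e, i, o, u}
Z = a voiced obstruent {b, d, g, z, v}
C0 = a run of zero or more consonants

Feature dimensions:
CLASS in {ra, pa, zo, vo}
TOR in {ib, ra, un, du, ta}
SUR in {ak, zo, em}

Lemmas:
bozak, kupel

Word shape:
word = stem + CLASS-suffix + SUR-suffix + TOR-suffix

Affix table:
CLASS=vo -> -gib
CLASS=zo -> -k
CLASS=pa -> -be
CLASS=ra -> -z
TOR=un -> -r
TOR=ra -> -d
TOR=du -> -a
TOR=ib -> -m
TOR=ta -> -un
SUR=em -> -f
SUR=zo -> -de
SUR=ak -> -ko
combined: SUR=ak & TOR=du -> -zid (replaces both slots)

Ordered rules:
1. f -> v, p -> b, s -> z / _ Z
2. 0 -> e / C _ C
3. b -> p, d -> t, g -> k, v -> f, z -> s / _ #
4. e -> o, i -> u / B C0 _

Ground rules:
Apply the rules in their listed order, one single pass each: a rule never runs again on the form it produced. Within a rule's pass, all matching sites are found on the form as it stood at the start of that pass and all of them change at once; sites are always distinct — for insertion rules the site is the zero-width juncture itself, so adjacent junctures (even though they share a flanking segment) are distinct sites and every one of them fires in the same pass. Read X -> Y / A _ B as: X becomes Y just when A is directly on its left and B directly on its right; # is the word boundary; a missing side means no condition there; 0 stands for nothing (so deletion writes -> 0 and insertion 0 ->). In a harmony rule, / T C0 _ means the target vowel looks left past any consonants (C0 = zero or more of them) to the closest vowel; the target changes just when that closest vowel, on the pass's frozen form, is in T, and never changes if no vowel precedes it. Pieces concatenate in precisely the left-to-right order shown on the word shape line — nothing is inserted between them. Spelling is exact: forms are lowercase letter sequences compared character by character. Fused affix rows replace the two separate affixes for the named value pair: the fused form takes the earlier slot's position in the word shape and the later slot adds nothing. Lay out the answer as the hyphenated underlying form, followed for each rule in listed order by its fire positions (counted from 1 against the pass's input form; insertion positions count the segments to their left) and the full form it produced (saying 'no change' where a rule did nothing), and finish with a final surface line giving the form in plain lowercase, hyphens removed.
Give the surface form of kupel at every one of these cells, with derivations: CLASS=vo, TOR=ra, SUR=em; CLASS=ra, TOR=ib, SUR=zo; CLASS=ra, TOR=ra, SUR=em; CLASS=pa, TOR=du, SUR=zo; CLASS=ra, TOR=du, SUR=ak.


cell CLASS=vo, TOR=ra, SUR=em:
underlying: kupel-gib-f-d
1. f -> v, p -> b, s -> z / _ Z: fires at position(s) 9: kupelgibvd
2. 0 -> e / C _ C: inserts after position(s) 5, 8, 9: kupelegibeved
3. b -> p, d -> t, g -> k, v -> f, z -> s / _ #: fires at position(s) 13: kupelegibevet
4. e -> o, i -> u / B C0 _: fires at position(s) 4: kupolegibevet
surface: kupolegibevet

cell CLASS=ra, TOR=ib, SUR=zo:
underlying: kupel-z-de-m
1. f -> v, p -> b, s -> z / _ Z: no change
2. 0 -> e / C _ C: inserts after position(s) 5, 6: kupelezedem
3. b -> p, d -> t, g -> k, v -> f, z -> s / _ #: no change
4. e -> o, i -> u / B C0 _: fires at position(s) 4: kupolezedem
surface: kupolezedem

cell CLASS=ra, TOR=ra, SUR=em:
underlying: kupel-z-f-d
1. f -> v, p -> b, s -> z / _ Z: fires at position(s) 7: kupelzvd
2. 0 -> e / C _ C: inserts after position(s) 5, 6, 7: kupelezeved
3. b -> p, d -> t, g -> k, v -> f, z -> s / _ #: fires at position(s) 11: kupelezevet
4. e -> o, i -> u / B C0 _: fires at position(s) 4: kupolezevet
surface: kupolezevet

cell CLASS=pa, TOR=du, SUR=zo:
underlying: kupel-be-de-a
1. f -> v, p -> b, s -> z / _ Z: no change
2. 0 -> e / C _ C: inserts after position(s) 5: kupelebedea
3. b -> p, d -> t, g -> k, v -> f, z -> s / _ #: no change
4. e -> o, i -> u / B C0 _: fires at position(s) 4: kupolebedea
surface: kupolebedea

cell CLASS=ra, TOR=du, SUR=ak:
underlying: kupel-z-zid
1. f -> v, p -> b, s -> z / _ Z: no change
2. 0 -> e / C _ C: inserts after position(s) 5, 6: kupelezezid
3. b -> p, d -> t, g -> k, v -> f, z -> s / _ #: fires at position(s) 11: kupelezezit
4. e -> o, i -> u / B C0 _: fires at position(s) 4: kupolezezit
surface: kupolezezit


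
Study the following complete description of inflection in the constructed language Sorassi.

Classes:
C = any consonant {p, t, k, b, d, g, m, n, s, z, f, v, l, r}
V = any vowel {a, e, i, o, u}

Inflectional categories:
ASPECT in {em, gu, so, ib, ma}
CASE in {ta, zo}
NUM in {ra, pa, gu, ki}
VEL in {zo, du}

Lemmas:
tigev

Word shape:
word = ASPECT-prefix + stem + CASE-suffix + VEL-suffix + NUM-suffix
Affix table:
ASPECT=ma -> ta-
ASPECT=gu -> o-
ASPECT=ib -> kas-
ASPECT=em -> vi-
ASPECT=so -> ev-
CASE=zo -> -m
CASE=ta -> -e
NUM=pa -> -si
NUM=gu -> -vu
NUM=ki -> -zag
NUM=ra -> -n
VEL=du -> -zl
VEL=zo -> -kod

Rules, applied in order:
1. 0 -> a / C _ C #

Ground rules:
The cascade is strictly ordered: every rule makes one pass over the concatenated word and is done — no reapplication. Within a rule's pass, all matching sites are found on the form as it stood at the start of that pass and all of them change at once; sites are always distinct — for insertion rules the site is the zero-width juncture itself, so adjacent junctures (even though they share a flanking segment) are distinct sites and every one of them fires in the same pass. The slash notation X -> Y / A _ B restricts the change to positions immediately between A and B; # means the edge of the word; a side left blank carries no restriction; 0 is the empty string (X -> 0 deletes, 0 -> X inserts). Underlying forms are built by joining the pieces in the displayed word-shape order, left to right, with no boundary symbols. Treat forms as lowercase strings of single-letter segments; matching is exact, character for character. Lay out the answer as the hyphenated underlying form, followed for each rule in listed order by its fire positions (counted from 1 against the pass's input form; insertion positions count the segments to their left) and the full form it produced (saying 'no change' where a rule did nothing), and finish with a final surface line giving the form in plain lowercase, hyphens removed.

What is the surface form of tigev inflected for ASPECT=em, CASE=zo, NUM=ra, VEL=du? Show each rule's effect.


underlying: vi-tigev-m-zl-n
1. 0 -> a / C _ C #: inserts after position(s) 10: vitigevmzlan
surface: vitigevmzlan


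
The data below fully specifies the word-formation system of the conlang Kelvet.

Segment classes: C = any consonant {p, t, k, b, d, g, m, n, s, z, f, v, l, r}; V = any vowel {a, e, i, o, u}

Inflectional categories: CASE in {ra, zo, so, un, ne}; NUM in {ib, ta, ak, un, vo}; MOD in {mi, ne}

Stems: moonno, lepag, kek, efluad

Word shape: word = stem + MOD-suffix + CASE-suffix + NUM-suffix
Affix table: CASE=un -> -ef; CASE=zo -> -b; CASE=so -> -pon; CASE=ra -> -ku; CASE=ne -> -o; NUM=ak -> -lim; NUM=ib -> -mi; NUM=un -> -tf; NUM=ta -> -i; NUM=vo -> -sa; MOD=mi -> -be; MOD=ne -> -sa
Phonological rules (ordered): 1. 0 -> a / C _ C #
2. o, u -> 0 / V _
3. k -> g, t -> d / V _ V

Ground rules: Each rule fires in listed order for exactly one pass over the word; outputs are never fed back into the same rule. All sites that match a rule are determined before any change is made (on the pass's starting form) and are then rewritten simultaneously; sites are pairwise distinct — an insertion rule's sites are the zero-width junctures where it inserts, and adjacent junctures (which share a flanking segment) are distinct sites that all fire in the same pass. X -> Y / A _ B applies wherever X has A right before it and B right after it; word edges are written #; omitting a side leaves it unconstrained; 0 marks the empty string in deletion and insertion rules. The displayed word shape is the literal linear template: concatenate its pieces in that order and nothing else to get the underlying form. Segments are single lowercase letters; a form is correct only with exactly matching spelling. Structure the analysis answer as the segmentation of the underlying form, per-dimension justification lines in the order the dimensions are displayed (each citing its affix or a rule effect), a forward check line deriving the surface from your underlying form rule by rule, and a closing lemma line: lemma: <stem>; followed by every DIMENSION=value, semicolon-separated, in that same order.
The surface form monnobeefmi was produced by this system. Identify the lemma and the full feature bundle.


underlying: moonno-be-ef-mi
CASE=un - signalled by the affix -ef
NUM=ib - signalled by the affix -mi
MOD=mi - signalled by the affix -be
check: moonnobeefmi -> moonnobeefmi -> monnobeefmi -> monnobeefmi
lemma: moonno; CASE=un; NUM=ib; MOD=mi


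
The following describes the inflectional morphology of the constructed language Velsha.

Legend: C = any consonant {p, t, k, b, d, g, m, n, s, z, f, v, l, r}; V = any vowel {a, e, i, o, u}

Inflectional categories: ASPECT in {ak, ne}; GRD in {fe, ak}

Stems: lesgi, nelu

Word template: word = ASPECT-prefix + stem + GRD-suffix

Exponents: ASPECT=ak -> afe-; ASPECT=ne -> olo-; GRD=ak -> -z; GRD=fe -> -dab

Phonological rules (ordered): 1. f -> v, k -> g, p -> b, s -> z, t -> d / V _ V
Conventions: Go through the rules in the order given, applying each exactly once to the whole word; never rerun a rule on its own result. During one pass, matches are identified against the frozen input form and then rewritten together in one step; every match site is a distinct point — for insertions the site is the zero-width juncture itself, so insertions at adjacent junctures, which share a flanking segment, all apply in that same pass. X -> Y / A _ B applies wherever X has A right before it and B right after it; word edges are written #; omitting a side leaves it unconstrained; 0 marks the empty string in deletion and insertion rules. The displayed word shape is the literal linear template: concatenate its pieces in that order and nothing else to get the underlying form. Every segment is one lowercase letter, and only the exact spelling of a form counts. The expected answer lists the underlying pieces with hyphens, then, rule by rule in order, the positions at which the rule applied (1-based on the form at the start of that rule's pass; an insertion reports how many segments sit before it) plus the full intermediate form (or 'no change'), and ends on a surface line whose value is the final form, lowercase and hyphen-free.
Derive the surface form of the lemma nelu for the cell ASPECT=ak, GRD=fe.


underlying: afe-nelu-dab
1. f -> v, k -> g, p -> b, s -> z, t -> d / V _ V: fires at position(s) 2: aveneludab
surface: aveneludab


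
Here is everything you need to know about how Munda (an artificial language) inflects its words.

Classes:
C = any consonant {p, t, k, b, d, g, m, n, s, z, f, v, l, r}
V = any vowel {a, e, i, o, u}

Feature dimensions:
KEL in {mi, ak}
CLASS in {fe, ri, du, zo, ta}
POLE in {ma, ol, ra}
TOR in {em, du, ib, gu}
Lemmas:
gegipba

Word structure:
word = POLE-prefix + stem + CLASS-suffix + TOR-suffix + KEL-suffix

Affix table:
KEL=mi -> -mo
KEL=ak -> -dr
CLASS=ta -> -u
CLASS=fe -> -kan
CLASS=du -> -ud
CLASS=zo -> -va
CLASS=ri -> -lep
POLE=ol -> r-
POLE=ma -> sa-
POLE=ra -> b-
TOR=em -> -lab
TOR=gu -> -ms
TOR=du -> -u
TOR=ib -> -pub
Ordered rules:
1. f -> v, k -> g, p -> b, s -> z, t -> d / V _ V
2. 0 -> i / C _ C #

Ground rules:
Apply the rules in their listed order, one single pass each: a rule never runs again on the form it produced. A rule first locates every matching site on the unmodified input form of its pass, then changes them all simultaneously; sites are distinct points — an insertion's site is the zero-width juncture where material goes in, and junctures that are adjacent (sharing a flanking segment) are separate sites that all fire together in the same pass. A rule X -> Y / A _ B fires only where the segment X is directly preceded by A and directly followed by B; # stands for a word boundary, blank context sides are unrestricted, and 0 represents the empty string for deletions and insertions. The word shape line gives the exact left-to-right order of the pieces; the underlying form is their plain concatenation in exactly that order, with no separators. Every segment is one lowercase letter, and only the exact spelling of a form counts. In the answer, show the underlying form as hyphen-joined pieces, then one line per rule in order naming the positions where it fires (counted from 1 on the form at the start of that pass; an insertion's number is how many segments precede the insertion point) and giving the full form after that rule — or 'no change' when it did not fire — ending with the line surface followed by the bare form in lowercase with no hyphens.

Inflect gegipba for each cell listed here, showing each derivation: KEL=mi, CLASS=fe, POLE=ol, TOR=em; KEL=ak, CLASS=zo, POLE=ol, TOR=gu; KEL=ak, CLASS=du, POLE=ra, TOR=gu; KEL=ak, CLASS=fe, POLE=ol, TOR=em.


cell KEL=mi, CLASS=fe, POLE=ol, TOR=em:
underlying: r-gegipba-kan-lab-mo
1. f -> v, k -> g, p -> b, s -> z, t -> d / V _ V: fires at position(s) 9: rgegipbaganlabmo
2. 0 -> i / C _ C #: no change
surface: rgegipbaganlabmo

cell KEL=ak, CLASS=zo, POLE=ol, TOR=gu:
underlying: r-gegipba-va-ms-dr
1. f -> v, k -> g, p -> b, s -> z, t -> d / V _ V: no change
2. 0 -> i / C _ C #: inserts after position(s) 13: rgegipbavamsdir
surface: rgegipbavamsdir

cell KEL=ak, CLASS=du, POLE=ra, TOR=gu:
underlying: b-gegipba-ud-ms-dr
1. f -> v, k -> g, p -> b, s -> z, t -> d / V _ V: no change
2. 0 -> i / C _ C #: inserts after position(s) 13: bgegipbaudmsdir
surface: bgegipbaudmsdir

cell KEL=ak, CLASS=fe, POLE=ol, TOR=em:
underlying: r-gegipba-kan-lab-dr
1. f -> v, k -> g, p -> b, s -> z, t -> d / V _ V: fires at position(s) 9: rgegipbaganlabdr
2. 0 -> i / C _ C #: inserts after position(s) 15: rgegipbaganlabdir
surface: rgegipbaganlabdir


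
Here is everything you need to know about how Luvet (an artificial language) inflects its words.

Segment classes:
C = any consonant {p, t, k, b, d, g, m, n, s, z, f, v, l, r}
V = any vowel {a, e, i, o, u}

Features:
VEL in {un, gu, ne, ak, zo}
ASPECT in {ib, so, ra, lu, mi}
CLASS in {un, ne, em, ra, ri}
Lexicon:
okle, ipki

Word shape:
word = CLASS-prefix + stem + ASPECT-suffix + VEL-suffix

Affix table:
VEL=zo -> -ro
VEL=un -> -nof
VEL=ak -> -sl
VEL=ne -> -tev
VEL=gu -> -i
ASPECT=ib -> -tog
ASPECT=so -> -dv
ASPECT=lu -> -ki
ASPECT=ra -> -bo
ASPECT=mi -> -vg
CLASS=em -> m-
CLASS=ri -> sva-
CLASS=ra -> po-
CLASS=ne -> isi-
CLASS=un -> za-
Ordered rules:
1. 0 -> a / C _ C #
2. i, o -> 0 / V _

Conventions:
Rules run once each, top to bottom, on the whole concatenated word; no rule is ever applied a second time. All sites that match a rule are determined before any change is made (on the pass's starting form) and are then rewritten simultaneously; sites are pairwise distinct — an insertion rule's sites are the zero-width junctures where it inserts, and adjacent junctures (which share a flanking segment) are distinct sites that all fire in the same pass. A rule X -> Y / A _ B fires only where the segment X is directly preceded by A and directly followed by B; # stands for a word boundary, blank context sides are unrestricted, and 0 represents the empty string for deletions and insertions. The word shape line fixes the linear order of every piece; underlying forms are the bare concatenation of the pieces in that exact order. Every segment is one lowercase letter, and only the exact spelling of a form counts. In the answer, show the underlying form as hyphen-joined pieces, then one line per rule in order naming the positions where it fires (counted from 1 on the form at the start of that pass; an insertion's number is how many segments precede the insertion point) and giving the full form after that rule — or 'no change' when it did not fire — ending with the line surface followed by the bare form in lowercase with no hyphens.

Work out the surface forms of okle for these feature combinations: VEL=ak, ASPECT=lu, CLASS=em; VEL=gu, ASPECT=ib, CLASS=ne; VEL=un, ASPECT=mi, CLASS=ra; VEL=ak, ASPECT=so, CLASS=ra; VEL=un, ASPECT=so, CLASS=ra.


cell VEL=ak, ASPECT=lu, CLASS=em:
underlying: m-okle-ki-sl
1. 0 -> a / C _ C #: inserts after position(s) 8: moklekisal
2. i, o -> 0 / V _: no change
surface: moklekisal

cell VEL=gu, ASPECT=ib, CLASS=ne:
underlying: isi-okle-tog-i
1. 0 -> a / C _ C #: no change
2. i, o -> 0 / V _: fires at position(s) 4: isikletogi
surface: isikletogi

cell VEL=un, ASPECT=mi, CLASS=ra:
underlying: po-okle-vg-nof
1. 0 -> a / C _ C #: no change
2. i, o -> 0 / V _: fires at position(s) 3: poklevgnof
surface: poklevgnof

cell VEL=ak, ASPECT=so, CLASS=ra:
underlying: po-okle-dv-sl
1. 0 -> a / C _ C #: inserts after position(s) 9: pookledvsal
2. i, o -> 0 / V _: fires at position(s) 3: pokledvsal
surface: pokledvsal

cell VEL=un, ASPECT=so, CLASS=ra:
underlying: po-okle-dv-nof
1. 0 -> a / C _ C #: no change
2. i, o -> 0 / V _: fires at position(s) 3: pokledvnof
surface: pokledvnof


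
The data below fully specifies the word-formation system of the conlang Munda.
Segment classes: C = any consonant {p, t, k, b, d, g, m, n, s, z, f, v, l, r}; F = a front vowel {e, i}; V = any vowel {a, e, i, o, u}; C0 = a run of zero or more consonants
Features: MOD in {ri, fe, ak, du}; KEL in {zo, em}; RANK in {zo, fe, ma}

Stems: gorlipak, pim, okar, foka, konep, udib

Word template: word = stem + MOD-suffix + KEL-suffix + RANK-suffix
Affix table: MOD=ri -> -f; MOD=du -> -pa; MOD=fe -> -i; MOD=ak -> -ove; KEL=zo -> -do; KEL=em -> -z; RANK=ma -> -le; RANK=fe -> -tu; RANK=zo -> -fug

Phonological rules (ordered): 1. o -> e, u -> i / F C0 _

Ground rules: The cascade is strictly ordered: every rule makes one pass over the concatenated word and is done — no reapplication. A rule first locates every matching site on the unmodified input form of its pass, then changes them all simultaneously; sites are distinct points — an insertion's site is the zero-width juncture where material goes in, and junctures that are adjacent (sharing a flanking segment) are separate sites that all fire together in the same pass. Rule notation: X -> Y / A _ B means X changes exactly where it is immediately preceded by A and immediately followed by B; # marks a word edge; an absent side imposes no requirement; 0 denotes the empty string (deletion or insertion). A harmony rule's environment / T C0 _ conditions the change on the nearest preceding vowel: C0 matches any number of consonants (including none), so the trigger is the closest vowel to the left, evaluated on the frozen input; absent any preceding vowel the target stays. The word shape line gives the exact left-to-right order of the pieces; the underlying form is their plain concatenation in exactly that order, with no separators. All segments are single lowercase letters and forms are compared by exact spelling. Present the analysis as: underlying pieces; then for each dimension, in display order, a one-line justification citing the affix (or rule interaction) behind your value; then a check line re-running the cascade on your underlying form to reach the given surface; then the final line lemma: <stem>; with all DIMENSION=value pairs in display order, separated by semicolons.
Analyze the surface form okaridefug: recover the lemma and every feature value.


underlying: okar-i-do-fug
MOD=fe - signalled by the affix -i
KEL=zo - signalled by the affix -do
RANK=zo - signalled by the affix -fug
check: okaridofug -> okaridefug
lemma: okar; MOD=fe; KEL=zo; RANK=zo


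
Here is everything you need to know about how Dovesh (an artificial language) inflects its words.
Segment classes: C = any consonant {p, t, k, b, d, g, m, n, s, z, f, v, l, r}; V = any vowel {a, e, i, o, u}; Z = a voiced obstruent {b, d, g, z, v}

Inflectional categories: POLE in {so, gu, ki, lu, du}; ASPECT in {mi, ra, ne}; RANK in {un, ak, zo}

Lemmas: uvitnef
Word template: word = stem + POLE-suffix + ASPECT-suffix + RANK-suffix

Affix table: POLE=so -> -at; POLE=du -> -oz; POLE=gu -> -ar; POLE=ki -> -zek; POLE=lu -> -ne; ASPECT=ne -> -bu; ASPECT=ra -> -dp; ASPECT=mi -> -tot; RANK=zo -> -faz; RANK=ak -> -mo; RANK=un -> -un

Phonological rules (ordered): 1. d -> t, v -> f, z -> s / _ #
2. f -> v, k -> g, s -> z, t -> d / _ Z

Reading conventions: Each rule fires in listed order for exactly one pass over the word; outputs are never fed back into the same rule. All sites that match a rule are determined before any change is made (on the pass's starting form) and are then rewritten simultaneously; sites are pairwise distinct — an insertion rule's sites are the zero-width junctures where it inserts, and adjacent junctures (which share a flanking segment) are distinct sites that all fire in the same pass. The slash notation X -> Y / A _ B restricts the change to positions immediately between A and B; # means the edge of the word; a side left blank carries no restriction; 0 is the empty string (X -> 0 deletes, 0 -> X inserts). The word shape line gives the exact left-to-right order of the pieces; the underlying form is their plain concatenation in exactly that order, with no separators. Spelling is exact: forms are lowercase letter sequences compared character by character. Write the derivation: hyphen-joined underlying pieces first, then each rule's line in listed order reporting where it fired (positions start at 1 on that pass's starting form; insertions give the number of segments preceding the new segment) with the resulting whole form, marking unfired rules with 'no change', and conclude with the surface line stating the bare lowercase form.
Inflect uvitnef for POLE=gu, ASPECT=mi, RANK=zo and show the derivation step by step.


underlying: uvitnef-ar-tot-faz
1. d -> t, v -> f, z -> s / _ #: fires at position(s) 15: uvitnefartotfas
2. f -> v, k -> g, s -> z, t -> d / _ Z: no change
surface: uvitnefartotfas
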